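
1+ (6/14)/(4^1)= 31/28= 1.11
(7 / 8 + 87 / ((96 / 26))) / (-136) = -23 / 128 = -0.18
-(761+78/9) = -769.67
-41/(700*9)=-41/6300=-0.01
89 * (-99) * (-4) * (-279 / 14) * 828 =-4070893464 / 7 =-581556209.14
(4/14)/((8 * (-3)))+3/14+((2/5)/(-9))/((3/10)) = 41/756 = 0.05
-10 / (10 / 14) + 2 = -12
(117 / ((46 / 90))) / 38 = 5265 / 874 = 6.02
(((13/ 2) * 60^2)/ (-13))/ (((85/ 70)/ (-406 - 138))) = 806400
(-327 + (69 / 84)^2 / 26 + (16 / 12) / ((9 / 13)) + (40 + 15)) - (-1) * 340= 38499275 / 550368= 69.95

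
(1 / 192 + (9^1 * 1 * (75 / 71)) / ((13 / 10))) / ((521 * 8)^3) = 1296923 / 12831755049664512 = 0.00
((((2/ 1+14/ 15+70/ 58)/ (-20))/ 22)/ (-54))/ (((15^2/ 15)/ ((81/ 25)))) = 1801/ 47850000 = 0.00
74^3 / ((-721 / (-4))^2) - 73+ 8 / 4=-30425127 / 519841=-58.53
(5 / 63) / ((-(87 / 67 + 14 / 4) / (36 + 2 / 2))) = -24790 / 40509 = -0.61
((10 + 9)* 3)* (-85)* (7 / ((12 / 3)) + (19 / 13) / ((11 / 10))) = -8532045 / 572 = -14916.16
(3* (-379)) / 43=-1137 / 43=-26.44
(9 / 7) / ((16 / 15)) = 1.21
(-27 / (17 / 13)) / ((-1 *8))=351 / 136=2.58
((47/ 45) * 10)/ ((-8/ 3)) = -47/ 12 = -3.92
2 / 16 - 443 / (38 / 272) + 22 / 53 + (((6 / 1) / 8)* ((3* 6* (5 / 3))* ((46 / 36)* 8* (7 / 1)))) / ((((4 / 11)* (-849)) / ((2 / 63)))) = -195167451281 / 61555896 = -3170.57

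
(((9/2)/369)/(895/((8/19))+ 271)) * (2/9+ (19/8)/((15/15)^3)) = 17/1286334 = 0.00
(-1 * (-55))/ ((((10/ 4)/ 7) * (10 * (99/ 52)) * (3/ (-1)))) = -364/ 135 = -2.70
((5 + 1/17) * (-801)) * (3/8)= -103329/68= -1519.54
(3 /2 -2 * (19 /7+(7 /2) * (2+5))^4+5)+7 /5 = -105357820889 /96040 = -1097020.21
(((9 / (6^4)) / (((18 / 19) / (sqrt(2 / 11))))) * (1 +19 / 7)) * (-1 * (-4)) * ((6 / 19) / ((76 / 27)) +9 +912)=2881853 * sqrt(22) / 316008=42.77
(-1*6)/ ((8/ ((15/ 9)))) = -5/ 4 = -1.25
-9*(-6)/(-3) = -18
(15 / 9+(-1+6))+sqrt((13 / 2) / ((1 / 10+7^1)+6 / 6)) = sqrt(65) / 9+20 / 3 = 7.56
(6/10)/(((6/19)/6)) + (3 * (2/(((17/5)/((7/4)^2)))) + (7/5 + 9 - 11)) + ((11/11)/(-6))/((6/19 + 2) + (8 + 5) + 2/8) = 39080591/2413320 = 16.19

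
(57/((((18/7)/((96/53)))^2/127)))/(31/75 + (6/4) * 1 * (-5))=-1513433600/2985967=-506.85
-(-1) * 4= 4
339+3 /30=3391 /10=339.10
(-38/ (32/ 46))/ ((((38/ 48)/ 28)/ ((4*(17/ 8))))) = -16422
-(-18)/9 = 2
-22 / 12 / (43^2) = -11 / 11094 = -0.00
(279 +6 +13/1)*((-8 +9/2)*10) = -10430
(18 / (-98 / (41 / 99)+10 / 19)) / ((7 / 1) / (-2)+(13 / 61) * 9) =427671 / 8874526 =0.05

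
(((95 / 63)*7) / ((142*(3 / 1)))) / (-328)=-95 / 1257552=-0.00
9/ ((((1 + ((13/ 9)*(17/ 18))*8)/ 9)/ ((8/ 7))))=52488/ 6755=7.77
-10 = -10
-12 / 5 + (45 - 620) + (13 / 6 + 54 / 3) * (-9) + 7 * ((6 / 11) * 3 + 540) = 333581 / 110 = 3032.55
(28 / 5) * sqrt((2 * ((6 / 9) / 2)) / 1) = 28 * sqrt(6) / 15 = 4.57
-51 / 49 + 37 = 1762 / 49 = 35.96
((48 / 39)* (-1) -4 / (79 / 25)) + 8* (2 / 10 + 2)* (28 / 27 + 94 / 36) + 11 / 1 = 10080991 / 138645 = 72.71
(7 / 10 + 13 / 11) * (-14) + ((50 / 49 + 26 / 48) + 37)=790171 / 64680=12.22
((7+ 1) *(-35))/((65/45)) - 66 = -3378/13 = -259.85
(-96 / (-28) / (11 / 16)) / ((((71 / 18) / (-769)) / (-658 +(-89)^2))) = -38605227264 / 5467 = -7061501.24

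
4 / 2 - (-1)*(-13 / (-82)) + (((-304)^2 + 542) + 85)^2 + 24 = 709873989763 / 82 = 8656999875.16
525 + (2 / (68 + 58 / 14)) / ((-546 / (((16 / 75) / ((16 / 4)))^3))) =4362134765561 / 8308828125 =525.00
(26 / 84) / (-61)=-0.01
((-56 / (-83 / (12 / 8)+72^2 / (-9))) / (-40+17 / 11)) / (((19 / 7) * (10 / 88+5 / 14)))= -664048 / 367866885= -0.00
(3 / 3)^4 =1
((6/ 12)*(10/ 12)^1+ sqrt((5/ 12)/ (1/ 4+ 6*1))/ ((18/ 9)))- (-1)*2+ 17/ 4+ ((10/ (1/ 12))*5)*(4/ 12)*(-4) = -2380/ 3+ sqrt(15)/ 30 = -793.20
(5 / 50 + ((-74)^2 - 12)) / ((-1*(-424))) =54641 / 4240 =12.89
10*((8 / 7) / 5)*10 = 160 / 7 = 22.86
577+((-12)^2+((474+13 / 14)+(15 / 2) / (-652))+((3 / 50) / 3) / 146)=19922306357 / 16658600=1195.92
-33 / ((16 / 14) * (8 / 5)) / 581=-165 / 5312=-0.03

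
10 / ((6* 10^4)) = 1 / 6000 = 0.00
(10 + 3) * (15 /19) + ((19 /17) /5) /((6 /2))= 50086 /4845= 10.34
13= 13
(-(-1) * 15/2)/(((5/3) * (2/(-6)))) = -27/2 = -13.50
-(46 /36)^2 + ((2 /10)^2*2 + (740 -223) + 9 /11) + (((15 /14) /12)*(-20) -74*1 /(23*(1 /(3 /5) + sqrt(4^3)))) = 213889179607 /416007900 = 514.15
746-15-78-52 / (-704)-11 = 113005 / 176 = 642.07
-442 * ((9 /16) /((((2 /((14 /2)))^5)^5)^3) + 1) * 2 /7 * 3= -14391598647477869710652527106116647383223013430521572316420369443225 /1057810092162800527867904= -13605087296957792984469730000000000000000000.00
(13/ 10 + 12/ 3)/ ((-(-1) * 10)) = 53/ 100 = 0.53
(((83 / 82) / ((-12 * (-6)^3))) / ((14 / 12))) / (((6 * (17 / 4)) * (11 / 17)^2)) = 1411 / 45006192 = 0.00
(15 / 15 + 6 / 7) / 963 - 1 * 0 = 13 / 6741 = 0.00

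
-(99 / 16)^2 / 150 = -3267 / 12800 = -0.26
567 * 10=5670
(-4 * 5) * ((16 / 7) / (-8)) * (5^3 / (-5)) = -1000 / 7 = -142.86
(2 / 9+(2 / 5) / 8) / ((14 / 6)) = 7 / 60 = 0.12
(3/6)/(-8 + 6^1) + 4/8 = 1/4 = 0.25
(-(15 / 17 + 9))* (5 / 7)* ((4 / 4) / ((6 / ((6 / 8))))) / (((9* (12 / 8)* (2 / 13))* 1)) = -65 / 153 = -0.42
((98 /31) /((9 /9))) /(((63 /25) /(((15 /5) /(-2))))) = -1.88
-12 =-12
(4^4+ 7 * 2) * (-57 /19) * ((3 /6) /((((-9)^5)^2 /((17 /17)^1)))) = -5 /43046721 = -0.00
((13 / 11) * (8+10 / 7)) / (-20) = -39 / 70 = -0.56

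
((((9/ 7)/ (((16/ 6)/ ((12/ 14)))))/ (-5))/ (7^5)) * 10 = -0.00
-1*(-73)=73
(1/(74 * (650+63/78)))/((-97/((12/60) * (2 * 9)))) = -234/303647345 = -0.00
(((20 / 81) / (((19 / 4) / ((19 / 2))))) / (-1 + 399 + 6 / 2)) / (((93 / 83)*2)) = 1660 / 3020733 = 0.00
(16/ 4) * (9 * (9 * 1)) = 324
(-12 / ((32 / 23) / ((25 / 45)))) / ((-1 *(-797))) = -115 / 19128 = -0.01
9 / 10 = 0.90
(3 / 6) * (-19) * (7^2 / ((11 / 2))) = -931 / 11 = -84.64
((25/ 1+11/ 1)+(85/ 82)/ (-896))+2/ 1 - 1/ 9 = 25053187/ 661248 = 37.89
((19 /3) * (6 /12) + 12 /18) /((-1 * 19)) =-23 /114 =-0.20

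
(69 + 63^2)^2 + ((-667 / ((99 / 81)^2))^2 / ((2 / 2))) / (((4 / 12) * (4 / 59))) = 1471560283449 / 58564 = 25127386.85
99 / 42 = 33 / 14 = 2.36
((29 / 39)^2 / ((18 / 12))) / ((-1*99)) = -1682 / 451737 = -0.00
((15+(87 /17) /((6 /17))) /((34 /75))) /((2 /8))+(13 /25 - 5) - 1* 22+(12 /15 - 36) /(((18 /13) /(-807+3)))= 26358433 /1275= 20673.28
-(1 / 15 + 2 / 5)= -7 / 15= -0.47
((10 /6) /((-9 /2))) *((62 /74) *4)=-1.24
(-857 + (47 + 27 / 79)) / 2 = -63963 / 158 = -404.83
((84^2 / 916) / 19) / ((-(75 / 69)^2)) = -933156 / 2719375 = -0.34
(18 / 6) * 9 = 27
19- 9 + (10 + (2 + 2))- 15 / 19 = 441 / 19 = 23.21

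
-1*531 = -531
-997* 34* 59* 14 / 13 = -27999748 / 13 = -2153826.77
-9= -9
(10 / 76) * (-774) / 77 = -1935 / 1463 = -1.32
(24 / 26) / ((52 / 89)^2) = 23763 / 8788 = 2.70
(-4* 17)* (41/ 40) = -697/ 10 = -69.70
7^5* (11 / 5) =184877 / 5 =36975.40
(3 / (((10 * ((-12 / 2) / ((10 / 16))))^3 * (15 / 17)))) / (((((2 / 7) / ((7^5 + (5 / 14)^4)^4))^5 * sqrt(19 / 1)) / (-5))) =2694661299119166714418626723493585914840930307113165185447729874058096923929416172521741298961373124914372629768554023870594009429591476098382769531776261256804819680606214281617 * sqrt(19) / 1568447305930601011109401169686510604229954750247597480515251742133895739979394619327446079504384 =7488779664778989046859669000000000000000000000000000000000000000000000000000000000.00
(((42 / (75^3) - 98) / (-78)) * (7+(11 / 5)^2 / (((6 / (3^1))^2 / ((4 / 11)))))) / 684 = 106804579 / 7815234375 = 0.01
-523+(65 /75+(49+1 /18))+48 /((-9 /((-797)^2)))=-304942897 /90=-3388254.41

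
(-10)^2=100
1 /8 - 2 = -15 /8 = -1.88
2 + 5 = 7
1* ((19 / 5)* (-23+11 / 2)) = -133 / 2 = -66.50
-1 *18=-18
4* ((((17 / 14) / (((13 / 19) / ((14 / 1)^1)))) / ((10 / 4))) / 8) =323 / 65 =4.97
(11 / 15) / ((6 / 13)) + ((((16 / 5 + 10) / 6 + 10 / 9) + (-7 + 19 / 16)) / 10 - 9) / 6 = 0.05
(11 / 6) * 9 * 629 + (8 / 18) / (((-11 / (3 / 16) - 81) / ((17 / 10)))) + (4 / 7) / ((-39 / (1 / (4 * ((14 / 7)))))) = 1978607752 / 190645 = 10378.49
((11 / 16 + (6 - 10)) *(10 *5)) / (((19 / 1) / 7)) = -9275 / 152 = -61.02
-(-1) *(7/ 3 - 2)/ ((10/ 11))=11/ 30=0.37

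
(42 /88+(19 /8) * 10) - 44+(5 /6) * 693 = 6135 /11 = 557.73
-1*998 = -998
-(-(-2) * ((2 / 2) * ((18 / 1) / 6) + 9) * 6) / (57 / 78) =-3744 / 19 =-197.05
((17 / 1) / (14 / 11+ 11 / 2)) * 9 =3366 / 149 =22.59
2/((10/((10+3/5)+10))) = 103/25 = 4.12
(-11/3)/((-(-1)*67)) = -11/201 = -0.05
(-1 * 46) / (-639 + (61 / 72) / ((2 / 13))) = 6624 / 91223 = 0.07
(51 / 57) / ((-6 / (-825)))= 4675 / 38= 123.03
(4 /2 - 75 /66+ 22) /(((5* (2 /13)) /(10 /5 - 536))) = -15871.94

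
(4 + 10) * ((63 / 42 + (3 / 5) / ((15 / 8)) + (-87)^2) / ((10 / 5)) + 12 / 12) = 2650487 / 50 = 53009.74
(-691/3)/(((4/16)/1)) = -2764/3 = -921.33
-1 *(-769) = 769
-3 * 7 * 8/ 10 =-16.80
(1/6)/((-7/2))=-1/21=-0.05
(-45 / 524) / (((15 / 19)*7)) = -57 / 3668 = -0.02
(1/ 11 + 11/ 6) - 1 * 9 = -467/ 66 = -7.08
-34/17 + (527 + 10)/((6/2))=177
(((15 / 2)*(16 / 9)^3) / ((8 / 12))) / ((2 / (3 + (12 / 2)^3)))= 186880 / 27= 6921.48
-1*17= -17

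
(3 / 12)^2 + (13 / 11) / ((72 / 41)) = 1165 / 1584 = 0.74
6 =6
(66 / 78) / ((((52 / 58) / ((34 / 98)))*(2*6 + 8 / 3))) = 1479 / 66248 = 0.02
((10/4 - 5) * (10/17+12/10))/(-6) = 38/51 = 0.75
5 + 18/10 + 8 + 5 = 99/5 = 19.80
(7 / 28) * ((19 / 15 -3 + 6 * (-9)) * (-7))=1463 / 15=97.53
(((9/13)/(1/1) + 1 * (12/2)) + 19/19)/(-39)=-100/507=-0.20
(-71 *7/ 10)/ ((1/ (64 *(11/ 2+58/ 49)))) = -148816/ 7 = -21259.43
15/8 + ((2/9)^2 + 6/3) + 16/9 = 3695/648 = 5.70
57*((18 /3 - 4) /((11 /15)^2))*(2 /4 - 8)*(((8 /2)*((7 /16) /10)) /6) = -89775 /1936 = -46.37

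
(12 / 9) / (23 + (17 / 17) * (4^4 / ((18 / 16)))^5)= 78732 / 36028797020322095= 0.00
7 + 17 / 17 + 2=10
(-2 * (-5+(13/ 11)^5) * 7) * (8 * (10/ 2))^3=388829952000/ 161051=2414328.08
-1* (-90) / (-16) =-45 / 8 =-5.62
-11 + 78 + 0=67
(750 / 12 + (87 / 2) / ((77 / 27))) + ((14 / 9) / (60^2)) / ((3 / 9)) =32330339 / 415800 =77.75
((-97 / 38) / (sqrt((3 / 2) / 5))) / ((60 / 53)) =-5141 * sqrt(30) / 6840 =-4.12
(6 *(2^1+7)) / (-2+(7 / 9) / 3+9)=729 / 98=7.44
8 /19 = 0.42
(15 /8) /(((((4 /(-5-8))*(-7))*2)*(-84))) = -65 /12544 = -0.01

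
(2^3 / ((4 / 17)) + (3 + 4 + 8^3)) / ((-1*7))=-79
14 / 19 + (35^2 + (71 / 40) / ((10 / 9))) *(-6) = -27963623 / 3800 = -7358.85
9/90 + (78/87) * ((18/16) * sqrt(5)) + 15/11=161/110 + 117 * sqrt(5)/116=3.72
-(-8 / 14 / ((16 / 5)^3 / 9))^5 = 1802032470703125 / 18922999734303981568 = 0.00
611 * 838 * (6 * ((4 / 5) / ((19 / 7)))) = 905463.41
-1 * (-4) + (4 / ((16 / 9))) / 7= 121 / 28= 4.32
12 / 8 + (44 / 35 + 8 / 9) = 2297 / 630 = 3.65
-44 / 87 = -0.51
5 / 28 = 0.18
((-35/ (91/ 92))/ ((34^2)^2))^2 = 13225/ 18862448120464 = 0.00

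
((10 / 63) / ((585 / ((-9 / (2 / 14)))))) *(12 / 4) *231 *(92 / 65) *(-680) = 1926848 / 169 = 11401.47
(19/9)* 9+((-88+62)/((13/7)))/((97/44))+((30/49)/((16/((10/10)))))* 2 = 241947/19012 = 12.73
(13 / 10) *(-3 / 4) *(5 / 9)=-13 / 24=-0.54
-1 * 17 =-17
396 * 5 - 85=1895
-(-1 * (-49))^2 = -2401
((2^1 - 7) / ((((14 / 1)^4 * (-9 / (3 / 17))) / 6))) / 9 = 5 / 2938824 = 0.00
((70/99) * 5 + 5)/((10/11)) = 169/18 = 9.39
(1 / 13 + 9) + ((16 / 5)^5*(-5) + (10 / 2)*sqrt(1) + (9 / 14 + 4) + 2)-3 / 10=-94259041 / 56875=-1657.30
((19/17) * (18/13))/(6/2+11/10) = 3420/9061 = 0.38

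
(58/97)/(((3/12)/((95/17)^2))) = 2093800/28033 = 74.69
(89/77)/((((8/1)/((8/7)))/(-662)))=-58918/539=-109.31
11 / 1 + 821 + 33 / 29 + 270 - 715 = 11256 / 29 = 388.14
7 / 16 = 0.44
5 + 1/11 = 56/11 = 5.09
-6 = -6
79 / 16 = 4.94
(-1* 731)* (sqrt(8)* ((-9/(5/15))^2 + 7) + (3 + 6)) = -1076032* sqrt(2) - 6579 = -1528318.05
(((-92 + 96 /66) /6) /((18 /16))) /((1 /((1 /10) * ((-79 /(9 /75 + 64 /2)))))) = 262280 /79497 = 3.30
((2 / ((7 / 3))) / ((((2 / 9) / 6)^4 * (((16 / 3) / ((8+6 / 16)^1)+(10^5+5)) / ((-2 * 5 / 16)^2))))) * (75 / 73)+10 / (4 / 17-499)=5038818081660655 / 2786994109672864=1.81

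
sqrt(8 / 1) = 2.83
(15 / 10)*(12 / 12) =3 / 2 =1.50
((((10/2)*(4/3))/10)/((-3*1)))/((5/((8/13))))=-16/585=-0.03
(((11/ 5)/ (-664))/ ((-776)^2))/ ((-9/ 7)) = 77/ 17993018880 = 0.00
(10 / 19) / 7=10 / 133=0.08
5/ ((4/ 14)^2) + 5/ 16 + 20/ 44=10915/ 176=62.02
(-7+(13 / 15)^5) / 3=-2.17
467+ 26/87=40655/87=467.30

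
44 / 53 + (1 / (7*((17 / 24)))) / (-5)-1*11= -321977 / 31535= -10.21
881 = 881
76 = 76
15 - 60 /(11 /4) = -75 /11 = -6.82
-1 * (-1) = 1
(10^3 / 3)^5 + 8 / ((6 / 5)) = 4115226337455.23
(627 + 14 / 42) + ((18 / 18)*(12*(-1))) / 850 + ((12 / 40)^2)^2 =319936931 / 510000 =627.33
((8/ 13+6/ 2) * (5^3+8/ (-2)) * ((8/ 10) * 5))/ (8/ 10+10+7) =113740/ 1157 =98.31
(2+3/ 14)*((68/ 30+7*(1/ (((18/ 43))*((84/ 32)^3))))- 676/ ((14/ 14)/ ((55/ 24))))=-5706458393/ 1666980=-3423.23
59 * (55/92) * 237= 769065/92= 8359.40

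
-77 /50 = -1.54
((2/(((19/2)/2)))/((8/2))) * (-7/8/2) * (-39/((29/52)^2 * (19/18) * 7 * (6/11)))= 1.43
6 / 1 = 6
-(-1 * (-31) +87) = -118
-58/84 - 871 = -36611/42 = -871.69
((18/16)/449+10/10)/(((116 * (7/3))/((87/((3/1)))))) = 10803/100576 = 0.11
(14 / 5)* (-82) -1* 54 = -1418 / 5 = -283.60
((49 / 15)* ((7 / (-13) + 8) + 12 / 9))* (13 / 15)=16807 / 675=24.90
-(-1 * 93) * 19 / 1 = 1767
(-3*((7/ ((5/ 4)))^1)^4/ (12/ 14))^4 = 21419073388872909199507456/ 152587890625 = 140372039361317.50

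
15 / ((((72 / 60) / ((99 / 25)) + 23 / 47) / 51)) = 1186515 / 1229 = 965.43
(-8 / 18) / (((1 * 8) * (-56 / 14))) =1 / 72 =0.01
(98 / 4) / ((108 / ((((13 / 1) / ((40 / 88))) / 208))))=539 / 17280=0.03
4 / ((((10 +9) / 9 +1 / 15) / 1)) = 90 / 49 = 1.84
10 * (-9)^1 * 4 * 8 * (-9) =25920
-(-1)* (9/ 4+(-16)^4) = 262153/ 4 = 65538.25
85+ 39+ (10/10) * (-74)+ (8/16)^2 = 201/4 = 50.25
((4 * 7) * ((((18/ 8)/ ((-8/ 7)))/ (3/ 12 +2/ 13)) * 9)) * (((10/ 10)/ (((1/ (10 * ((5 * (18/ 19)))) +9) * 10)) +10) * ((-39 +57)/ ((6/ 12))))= -3594689280/ 8119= -442750.25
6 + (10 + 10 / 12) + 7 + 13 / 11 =1651 / 66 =25.02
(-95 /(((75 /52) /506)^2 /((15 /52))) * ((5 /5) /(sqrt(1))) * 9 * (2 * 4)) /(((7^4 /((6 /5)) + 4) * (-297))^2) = -126464 /184632075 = -0.00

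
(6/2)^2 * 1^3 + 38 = 47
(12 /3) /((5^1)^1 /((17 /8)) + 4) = 17 /27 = 0.63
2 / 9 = 0.22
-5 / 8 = -0.62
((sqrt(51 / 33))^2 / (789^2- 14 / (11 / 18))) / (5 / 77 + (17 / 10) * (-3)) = -13090 / 26547676083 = -0.00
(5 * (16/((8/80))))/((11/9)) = 7200/11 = 654.55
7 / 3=2.33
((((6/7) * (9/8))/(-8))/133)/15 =-9/148960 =-0.00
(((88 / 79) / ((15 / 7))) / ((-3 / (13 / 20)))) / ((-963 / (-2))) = -4004 / 17117325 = -0.00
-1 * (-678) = 678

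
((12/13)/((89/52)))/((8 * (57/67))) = 134/1691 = 0.08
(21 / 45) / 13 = 7 / 195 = 0.04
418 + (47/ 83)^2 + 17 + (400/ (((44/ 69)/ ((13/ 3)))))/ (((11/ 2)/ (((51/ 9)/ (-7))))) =616908484/ 17504949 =35.24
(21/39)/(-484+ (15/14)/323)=-31654/28452229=-0.00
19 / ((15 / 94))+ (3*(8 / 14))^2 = 89674 / 735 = 122.01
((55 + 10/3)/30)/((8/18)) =35/8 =4.38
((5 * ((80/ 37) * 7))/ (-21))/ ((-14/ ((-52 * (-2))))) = 20800/ 777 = 26.77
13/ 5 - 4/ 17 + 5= 626/ 85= 7.36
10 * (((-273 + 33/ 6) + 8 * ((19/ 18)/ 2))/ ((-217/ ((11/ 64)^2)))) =409585/ 1142784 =0.36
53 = 53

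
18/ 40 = 9/ 20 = 0.45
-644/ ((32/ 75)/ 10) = -60375/ 4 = -15093.75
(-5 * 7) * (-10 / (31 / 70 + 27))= 24500 / 1921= 12.75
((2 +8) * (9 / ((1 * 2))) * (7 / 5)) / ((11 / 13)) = 819 / 11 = 74.45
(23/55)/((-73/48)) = -1104/4015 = -0.27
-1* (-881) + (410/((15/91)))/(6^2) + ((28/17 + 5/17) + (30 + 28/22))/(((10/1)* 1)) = 24068936/25245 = 953.41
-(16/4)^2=-16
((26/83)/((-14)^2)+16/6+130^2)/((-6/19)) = -7836719309/146412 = -53525.12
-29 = -29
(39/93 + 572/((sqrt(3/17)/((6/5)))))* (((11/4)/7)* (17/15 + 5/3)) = 143/310 + 6292* sqrt(51)/25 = 1797.82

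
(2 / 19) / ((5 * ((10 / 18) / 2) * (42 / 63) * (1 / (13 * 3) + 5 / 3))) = 351 / 5225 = 0.07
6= 6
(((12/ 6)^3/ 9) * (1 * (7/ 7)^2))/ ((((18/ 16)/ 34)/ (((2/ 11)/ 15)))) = 4352/ 13365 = 0.33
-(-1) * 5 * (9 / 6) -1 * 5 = 5 / 2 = 2.50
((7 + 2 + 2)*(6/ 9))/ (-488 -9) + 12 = 17870/ 1491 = 11.99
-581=-581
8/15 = 0.53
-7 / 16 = -0.44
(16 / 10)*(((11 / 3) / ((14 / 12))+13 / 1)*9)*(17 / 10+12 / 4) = 191196 / 175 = 1092.55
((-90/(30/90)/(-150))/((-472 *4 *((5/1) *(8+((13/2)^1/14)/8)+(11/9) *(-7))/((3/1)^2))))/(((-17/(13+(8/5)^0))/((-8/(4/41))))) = -5858244/320844655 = -0.02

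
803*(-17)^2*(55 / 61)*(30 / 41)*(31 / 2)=5935113525 / 2501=2373096.17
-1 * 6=-6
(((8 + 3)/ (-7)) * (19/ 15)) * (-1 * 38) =7942/ 105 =75.64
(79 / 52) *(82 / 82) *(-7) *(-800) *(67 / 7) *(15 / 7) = 15879000 / 91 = 174494.51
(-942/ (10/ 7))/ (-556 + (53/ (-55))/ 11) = 398937/ 336433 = 1.19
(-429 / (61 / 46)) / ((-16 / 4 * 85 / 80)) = 78936 / 1037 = 76.12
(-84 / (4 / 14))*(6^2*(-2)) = 21168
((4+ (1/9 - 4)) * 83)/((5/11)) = 913/45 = 20.29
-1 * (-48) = 48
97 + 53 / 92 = 8977 / 92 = 97.58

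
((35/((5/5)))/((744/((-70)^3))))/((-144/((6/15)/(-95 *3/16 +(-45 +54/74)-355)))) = -22209250/206666181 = -0.11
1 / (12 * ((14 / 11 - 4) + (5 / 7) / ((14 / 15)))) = -539 / 12690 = -0.04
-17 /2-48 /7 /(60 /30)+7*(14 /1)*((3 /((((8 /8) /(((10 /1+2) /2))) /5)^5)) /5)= 20003759833 /14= 1428839988.07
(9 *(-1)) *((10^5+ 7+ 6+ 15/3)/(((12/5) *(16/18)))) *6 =-20253645/8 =-2531705.62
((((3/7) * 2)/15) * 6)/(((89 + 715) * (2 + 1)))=1/7035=0.00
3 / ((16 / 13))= 39 / 16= 2.44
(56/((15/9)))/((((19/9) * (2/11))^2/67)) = 27580014/1805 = 15279.79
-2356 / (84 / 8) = -4712 / 21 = -224.38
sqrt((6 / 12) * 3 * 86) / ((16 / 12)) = 3 * sqrt(129) / 4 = 8.52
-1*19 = -19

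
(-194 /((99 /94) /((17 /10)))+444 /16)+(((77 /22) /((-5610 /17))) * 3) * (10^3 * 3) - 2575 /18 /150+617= 698539 /2970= 235.20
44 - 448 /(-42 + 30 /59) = 8384 /153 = 54.80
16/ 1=16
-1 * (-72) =72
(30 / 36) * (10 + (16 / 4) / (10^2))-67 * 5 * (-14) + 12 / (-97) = 13671887 / 2910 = 4698.24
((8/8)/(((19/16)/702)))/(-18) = -624/19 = -32.84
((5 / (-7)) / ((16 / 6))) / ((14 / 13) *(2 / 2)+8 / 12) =-585 / 3808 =-0.15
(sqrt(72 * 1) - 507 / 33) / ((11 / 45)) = -7605 / 121+270 * sqrt(2) / 11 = -28.14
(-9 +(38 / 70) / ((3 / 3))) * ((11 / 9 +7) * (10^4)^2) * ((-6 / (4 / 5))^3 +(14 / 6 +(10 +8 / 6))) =536483720000000 / 189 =2838538201058.20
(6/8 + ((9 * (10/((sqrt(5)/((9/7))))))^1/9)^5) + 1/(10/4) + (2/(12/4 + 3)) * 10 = 269/60 + 47239200 * sqrt(5)/16807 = 6289.37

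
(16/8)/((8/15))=15/4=3.75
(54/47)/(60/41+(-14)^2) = 1107/190256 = 0.01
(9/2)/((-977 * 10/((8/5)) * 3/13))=-78/24425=-0.00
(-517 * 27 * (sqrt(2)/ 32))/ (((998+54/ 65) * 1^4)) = -907335 * sqrt(2)/ 2077568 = -0.62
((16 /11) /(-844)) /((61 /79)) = -0.00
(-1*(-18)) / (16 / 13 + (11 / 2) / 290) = 15080 / 1047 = 14.40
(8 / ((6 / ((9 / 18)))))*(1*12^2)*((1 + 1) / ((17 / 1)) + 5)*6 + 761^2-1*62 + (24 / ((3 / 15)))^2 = 10138915 / 17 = 596406.76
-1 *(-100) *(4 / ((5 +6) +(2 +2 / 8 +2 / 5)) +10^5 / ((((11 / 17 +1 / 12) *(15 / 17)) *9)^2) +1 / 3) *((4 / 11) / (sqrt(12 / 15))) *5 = 486528806017000 *sqrt(5) / 1800079281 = 604368.65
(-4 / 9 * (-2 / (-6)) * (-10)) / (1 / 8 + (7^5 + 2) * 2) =64 / 1452303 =0.00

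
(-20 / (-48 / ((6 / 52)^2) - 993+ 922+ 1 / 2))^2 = 576 / 19456921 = 0.00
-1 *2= -2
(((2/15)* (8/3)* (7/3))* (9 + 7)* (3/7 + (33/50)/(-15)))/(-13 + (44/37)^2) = -117931136/267654375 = -0.44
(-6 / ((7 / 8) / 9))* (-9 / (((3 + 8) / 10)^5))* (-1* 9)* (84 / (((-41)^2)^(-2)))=-118654834694400000 / 161051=-736753169458.12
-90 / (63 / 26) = -260 / 7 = -37.14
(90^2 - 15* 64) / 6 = 1190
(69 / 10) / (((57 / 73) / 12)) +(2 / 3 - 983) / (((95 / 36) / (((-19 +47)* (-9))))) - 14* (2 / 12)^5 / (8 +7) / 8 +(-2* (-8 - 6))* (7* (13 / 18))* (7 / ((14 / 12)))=840040222331 / 8864640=94763.04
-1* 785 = -785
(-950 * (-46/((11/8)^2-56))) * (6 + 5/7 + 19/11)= -1817920000/266651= -6817.60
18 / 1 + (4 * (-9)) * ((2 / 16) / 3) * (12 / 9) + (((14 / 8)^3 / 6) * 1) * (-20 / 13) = 18253 / 1248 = 14.63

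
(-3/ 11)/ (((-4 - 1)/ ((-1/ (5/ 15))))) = -9/ 55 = -0.16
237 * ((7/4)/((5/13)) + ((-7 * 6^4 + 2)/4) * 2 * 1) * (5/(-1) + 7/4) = 279166329/80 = 3489579.11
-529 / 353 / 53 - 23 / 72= -468395 / 1347048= -0.35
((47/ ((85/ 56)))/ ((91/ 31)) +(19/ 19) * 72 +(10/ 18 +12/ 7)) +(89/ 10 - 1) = 92.72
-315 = -315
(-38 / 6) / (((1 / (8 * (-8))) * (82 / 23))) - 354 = -29558 / 123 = -240.31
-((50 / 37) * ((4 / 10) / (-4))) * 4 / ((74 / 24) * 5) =48 / 1369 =0.04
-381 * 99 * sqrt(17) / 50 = -37719 * sqrt(17) / 50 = -3110.39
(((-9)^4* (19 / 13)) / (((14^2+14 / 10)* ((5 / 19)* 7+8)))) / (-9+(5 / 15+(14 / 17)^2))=-201324285 / 325847522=-0.62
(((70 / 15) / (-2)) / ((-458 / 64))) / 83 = 224 / 57021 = 0.00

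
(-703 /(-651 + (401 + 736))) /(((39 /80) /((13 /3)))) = -28120 /2187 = -12.86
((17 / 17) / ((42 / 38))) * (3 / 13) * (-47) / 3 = -3.27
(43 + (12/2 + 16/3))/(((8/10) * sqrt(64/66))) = 68.97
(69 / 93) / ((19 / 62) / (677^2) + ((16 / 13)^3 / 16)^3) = 223576081283874982 / 476949532676055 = 468.76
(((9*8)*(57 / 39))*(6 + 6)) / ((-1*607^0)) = -16416 / 13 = -1262.77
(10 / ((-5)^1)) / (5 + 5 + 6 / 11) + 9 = 511 / 58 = 8.81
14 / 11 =1.27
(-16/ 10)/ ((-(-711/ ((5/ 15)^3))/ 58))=-0.00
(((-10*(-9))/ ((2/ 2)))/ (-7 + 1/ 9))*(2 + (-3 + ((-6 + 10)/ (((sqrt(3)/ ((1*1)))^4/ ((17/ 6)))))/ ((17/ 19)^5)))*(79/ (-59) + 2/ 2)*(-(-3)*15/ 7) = 36411268500/ 1069319363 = 34.05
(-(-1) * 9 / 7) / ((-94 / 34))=-153 / 329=-0.47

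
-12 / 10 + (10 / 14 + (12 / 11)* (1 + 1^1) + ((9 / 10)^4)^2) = 16374597517 / 7700000000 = 2.13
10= 10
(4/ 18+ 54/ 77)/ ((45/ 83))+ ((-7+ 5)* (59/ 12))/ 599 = 12604891/ 7471926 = 1.69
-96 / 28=-24 / 7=-3.43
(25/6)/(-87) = -25/522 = -0.05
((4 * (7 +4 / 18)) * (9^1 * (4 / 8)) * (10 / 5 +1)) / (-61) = -390 / 61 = -6.39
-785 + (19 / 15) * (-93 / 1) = -902.80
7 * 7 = 49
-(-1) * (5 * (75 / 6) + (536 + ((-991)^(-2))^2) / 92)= 6062740707266447 / 88732444331612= 68.33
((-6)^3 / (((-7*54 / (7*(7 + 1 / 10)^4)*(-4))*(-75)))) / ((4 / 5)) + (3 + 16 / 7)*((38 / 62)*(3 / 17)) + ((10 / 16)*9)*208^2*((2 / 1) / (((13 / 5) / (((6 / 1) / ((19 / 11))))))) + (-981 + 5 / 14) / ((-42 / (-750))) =186286566081630797 / 294382200000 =632805.13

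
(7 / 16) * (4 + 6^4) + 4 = 2291 / 4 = 572.75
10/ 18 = 5/ 9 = 0.56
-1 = -1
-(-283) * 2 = 566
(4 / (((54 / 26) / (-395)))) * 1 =-20540 / 27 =-760.74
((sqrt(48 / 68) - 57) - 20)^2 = 5800.32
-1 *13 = -13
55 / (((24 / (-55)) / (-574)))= 868175 / 12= 72347.92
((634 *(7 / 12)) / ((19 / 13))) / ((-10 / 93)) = -894257 / 380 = -2353.31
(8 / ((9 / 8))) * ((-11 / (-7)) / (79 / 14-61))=-1408 / 6975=-0.20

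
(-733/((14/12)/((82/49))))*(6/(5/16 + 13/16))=-1923392/343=-5607.56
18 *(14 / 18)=14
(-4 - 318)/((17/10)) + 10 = -3050/17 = -179.41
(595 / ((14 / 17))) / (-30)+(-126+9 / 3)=-147.08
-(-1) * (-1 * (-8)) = 8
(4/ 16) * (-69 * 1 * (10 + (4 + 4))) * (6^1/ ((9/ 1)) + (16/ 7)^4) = -20845935/ 2401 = -8682.19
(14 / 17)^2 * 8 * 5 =7840 / 289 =27.13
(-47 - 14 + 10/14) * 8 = -3376/7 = -482.29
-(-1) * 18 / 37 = 18 / 37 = 0.49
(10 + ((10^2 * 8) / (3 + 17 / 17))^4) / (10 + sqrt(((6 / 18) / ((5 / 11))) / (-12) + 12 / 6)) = 2880000018000 / 17651-9600000060 * sqrt(1745) / 17651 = 140444015.80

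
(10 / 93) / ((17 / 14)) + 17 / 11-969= -16823462 / 17391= -967.37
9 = 9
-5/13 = -0.38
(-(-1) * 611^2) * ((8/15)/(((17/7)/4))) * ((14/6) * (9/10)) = 292683664/425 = 688667.44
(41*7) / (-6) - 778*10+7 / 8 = -187847 / 24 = -7826.96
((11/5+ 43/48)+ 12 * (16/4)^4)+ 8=739943/240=3083.10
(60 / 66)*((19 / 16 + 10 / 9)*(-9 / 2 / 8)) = -1655 / 1408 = -1.18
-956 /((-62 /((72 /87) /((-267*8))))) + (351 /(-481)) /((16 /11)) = -0.51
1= 1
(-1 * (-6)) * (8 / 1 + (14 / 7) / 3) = 52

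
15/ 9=1.67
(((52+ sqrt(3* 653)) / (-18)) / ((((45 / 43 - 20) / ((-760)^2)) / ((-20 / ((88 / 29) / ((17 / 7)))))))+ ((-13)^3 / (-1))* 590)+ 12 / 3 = -3061135600* sqrt(1959) / 112959 - 12757754794 / 112959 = -1312382.62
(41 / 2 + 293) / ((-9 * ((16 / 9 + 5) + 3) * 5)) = -57 / 80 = -0.71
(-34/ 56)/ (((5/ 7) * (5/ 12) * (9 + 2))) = -51/ 275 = -0.19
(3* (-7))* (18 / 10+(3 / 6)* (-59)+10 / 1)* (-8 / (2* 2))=-3717 / 5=-743.40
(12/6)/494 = 0.00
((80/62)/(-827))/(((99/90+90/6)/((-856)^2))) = -293094400/4127557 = -71.01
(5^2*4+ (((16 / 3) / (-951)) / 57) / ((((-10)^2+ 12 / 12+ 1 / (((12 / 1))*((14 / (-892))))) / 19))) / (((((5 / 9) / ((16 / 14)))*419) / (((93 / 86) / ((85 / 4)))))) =1706171268288 / 68288365363225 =0.02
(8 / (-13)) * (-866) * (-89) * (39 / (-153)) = 616592 / 51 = 12090.04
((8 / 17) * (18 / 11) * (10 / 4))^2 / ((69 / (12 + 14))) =1123200 / 804287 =1.40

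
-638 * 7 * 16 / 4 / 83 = -17864 / 83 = -215.23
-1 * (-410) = 410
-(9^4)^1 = -6561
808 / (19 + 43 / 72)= 58176 / 1411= 41.23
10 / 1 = 10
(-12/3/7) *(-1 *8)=32/7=4.57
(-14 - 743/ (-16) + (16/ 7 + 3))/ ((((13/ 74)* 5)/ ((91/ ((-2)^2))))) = 977.03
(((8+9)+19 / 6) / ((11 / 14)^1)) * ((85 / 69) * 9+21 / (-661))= 4313848 / 15203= 283.75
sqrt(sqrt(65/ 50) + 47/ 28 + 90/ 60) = 2.08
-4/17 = -0.24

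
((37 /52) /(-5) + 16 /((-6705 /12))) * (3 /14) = -19867 /542360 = -0.04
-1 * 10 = -10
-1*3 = -3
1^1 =1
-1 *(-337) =337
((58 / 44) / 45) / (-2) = -29 / 1980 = -0.01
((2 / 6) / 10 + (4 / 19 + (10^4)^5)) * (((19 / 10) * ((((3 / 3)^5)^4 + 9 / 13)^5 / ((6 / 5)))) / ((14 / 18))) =36719628000000000000089544356 / 12995255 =2825618119844512477830.53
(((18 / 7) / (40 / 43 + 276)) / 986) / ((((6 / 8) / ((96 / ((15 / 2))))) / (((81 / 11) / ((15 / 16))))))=3566592 / 2825247425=0.00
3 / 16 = 0.19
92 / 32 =23 / 8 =2.88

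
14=14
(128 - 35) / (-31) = -3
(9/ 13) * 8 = 72/ 13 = 5.54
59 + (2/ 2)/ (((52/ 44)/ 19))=976/ 13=75.08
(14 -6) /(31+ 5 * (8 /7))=56 /257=0.22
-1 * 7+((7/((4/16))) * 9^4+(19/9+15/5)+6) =1653409/9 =183712.11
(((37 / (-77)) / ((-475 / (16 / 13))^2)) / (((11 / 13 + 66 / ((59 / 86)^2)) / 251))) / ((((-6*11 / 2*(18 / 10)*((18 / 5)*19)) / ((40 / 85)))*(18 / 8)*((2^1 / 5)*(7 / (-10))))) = -132415680512 / 125481644565412358223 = -0.00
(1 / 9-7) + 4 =-26 / 9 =-2.89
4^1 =4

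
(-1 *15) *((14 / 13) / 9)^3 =-13720 / 533871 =-0.03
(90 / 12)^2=225 / 4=56.25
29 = 29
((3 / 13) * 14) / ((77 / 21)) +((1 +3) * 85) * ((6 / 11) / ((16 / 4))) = 6756 / 143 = 47.24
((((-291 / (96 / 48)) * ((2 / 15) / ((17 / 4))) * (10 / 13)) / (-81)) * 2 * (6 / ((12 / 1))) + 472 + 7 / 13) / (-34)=-8459687 / 608634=-13.90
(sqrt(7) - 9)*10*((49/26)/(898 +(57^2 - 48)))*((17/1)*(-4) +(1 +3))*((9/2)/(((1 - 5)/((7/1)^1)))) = -1111320/53287 +123480*sqrt(7)/53287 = -14.72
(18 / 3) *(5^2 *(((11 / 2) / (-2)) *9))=-7425 / 2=-3712.50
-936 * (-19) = 17784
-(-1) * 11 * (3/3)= 11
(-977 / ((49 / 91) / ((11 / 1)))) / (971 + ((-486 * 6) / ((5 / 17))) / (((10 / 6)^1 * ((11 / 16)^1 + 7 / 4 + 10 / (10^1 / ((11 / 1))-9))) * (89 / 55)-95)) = -33844291195 / 1829757377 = -18.50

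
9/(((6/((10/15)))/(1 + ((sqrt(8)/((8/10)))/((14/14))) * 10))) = 1 + 25 * sqrt(2) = 36.36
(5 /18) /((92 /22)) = 55 /828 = 0.07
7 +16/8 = 9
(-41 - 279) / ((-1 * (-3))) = -106.67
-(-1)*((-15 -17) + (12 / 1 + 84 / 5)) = -16 / 5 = -3.20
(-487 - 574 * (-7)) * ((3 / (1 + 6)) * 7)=10593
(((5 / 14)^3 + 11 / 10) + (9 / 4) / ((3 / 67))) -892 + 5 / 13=-149861609 / 178360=-840.22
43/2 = 21.50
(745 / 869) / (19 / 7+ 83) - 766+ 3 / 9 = -79842677 / 104280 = -765.66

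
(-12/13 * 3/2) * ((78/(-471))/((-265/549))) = -19764/41605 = -0.48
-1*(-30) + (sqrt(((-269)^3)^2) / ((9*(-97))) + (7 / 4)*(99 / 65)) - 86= -5073034231 / 226980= -22350.14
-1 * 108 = -108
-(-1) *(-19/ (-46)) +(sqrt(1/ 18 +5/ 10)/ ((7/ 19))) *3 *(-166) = 19/ 46 - 3154 *sqrt(5)/ 7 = -1007.10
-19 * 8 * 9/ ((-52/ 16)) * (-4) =-21888/ 13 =-1683.69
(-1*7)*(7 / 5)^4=-16807 / 625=-26.89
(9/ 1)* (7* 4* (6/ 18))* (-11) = -924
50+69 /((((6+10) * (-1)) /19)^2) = 37709 /256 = 147.30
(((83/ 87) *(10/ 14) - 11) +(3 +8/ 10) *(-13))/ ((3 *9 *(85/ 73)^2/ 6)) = -1938082694/ 198001125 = -9.79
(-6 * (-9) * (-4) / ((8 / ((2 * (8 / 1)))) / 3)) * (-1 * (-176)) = -228096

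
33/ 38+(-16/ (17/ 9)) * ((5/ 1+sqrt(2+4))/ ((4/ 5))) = -33639/ 646-180 * sqrt(6)/ 17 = -78.01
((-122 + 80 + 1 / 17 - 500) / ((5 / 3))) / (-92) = 27639 / 7820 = 3.53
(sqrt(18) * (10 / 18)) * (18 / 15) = 2 * sqrt(2) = 2.83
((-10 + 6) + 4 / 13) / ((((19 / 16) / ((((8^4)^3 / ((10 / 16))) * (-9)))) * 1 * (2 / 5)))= 1899956092796928 / 247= 7692129930351.94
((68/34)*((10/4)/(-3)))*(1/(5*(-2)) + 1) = -3/2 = -1.50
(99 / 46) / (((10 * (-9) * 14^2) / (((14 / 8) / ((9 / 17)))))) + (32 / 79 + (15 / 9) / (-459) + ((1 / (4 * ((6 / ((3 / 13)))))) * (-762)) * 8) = -58.21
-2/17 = -0.12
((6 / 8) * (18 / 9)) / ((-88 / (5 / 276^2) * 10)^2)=0.00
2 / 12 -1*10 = -59 / 6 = -9.83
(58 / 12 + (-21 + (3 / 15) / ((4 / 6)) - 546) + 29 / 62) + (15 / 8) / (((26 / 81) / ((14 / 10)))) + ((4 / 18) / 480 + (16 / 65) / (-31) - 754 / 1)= -28447907 / 21762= -1307.23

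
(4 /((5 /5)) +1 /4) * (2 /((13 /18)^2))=2754 /169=16.30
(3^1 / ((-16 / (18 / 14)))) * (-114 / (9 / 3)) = 513 / 56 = 9.16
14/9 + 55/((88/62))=1451/36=40.31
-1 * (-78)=78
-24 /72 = -1 /3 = -0.33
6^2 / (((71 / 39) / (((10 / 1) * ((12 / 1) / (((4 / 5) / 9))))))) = 1895400 / 71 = 26695.77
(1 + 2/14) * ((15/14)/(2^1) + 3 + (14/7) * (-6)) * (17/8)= -4029/196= -20.56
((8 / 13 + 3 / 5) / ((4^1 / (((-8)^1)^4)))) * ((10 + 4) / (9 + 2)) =1132544 / 715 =1583.98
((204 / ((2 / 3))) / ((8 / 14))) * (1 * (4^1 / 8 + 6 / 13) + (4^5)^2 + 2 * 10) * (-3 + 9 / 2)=87597692973 / 104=842285509.36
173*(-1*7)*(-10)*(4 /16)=6055 /2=3027.50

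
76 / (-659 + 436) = -76 / 223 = -0.34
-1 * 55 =-55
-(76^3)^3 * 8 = -676725150772625408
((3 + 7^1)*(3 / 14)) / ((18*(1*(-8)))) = -5 / 336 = -0.01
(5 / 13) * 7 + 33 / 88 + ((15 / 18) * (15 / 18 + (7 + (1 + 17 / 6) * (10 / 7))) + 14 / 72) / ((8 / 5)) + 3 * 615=168816 / 91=1855.12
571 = 571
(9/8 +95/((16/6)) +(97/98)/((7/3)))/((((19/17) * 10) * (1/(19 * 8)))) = 867051/1715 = 505.57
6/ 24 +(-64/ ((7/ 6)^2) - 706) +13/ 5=-750.17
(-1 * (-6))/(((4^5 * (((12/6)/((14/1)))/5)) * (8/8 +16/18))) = 945/8704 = 0.11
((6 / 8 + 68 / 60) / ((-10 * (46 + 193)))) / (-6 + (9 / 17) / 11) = 0.00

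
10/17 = 0.59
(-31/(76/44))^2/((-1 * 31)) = -3751/361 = -10.39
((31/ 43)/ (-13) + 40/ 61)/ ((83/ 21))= 0.15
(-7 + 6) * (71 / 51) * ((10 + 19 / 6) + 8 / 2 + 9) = -11147 / 306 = -36.43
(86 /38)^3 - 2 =65789 /6859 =9.59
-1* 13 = -13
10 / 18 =5 / 9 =0.56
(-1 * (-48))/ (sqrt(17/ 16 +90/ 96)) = 24 * sqrt(2) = 33.94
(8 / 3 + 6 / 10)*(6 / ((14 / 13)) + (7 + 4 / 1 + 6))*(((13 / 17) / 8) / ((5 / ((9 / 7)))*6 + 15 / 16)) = 28756 / 99025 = 0.29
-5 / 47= -0.11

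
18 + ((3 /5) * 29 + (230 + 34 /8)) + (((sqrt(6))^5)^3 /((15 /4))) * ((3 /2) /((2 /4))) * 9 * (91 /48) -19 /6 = 15989 /60 + 19105632 * sqrt(6) /5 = 9360076.41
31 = 31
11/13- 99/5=-1232/65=-18.95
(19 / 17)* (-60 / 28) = -285 / 119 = -2.39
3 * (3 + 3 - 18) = -36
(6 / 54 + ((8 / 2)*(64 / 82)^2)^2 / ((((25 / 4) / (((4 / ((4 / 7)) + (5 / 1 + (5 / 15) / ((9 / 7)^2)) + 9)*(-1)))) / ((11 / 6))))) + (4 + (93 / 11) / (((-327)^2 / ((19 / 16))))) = -3533616549873256049 / 107688326396151600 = -32.81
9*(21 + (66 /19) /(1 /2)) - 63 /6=241.03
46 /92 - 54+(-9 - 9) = -143 /2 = -71.50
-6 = -6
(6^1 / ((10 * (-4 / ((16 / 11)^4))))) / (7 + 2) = -16384 / 219615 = -0.07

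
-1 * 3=-3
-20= -20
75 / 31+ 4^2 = 571 / 31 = 18.42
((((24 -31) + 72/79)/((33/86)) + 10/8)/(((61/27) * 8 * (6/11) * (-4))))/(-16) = -457287/19738624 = -0.02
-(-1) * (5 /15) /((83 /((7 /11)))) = 7 /2739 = 0.00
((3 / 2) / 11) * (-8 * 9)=-108 / 11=-9.82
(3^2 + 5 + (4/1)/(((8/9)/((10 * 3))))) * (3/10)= 447/10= 44.70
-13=-13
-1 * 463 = -463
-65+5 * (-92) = -525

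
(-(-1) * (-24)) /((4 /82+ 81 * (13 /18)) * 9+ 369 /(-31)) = -20336 /436407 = -0.05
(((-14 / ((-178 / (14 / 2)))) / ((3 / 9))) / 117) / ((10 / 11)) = 0.02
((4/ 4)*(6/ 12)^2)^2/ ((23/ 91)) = 91/ 368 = 0.25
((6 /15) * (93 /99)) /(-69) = -62 /11385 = -0.01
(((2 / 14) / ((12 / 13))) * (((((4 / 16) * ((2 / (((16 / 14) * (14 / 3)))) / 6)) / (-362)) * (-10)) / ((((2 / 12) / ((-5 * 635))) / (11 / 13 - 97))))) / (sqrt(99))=9921875 * sqrt(11) / 2675904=12.30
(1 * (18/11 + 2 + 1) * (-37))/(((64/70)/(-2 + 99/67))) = 2311575/23584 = 98.01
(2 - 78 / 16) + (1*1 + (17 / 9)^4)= 569753 / 52488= 10.85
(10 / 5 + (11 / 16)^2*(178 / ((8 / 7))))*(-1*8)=-77431 / 128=-604.93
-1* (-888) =888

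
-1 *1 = -1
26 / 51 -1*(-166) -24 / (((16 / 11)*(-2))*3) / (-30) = 339493 / 2040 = 166.42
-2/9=-0.22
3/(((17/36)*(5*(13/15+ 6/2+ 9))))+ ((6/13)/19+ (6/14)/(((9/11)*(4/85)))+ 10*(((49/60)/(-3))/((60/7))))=67003799683/6126676920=10.94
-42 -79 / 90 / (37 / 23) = -141677 / 3330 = -42.55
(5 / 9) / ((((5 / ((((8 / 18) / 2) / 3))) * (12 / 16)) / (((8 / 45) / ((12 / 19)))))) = 304 / 98415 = 0.00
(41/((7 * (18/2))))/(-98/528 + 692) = 3608/3835419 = 0.00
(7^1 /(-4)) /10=-7 /40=-0.18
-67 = -67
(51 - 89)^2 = 1444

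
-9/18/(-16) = 1/32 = 0.03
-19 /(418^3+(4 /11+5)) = -0.00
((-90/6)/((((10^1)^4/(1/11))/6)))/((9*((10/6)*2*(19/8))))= -3/261250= -0.00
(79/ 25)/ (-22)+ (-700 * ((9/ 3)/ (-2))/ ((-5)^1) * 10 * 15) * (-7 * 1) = 121274921/ 550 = 220499.86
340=340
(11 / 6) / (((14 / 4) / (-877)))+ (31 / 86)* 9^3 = -355063 / 1806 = -196.60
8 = 8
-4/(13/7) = -28/13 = -2.15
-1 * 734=-734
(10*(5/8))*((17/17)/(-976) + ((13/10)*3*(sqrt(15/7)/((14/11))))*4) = -25/3904 + 2145*sqrt(105)/196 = 112.13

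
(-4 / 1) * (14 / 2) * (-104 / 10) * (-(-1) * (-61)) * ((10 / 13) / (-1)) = 13664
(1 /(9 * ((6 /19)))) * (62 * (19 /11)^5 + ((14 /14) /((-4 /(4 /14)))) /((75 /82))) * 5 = 1531217967821 /913159170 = 1676.84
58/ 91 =0.64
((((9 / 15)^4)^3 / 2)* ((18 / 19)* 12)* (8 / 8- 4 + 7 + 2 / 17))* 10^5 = 25713241344 / 5046875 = 5094.88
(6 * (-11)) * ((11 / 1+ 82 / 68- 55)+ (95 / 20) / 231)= 671887 / 238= 2823.05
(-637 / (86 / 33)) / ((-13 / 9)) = 169.22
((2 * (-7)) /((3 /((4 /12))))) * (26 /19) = -364 /171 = -2.13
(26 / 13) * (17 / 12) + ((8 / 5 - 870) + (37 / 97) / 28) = -35262631 / 40740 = -865.55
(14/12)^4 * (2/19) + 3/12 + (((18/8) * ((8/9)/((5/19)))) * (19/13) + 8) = 15647639/800280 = 19.55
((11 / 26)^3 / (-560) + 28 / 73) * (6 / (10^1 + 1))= 826483551 / 3951787840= 0.21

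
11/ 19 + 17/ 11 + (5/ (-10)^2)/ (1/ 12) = 2847/ 1045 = 2.72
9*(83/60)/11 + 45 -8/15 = 45.60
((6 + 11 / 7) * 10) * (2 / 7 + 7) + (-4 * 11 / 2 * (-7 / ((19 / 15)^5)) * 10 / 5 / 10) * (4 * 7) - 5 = 98411676715 / 121328851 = 811.12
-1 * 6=-6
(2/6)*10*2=20/3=6.67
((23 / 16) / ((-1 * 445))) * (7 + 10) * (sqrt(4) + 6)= -391 / 890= -0.44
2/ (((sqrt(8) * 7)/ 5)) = 5 * sqrt(2)/ 14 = 0.51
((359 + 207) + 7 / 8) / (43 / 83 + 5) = 376405 / 3664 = 102.73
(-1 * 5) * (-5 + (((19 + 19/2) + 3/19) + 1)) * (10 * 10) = -234250/19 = -12328.95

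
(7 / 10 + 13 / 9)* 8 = 772 / 45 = 17.16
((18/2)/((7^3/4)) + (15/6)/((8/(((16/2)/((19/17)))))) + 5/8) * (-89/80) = -13766253/4170880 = -3.30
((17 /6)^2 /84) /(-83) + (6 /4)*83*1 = 31248215 /250992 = 124.50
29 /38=0.76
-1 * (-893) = 893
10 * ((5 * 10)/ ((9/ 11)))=5500/ 9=611.11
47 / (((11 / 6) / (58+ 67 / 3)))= 22654 / 11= 2059.45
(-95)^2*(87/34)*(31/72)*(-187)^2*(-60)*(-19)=1585494717125/4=396373679281.25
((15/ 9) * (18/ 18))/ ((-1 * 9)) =-5/ 27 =-0.19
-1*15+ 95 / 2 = 65 / 2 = 32.50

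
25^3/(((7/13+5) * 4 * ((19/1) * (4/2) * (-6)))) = -203125/65664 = -3.09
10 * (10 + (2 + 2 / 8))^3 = 588245 / 32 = 18382.66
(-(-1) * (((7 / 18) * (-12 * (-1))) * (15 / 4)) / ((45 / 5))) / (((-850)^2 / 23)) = 161 / 2601000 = 0.00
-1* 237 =-237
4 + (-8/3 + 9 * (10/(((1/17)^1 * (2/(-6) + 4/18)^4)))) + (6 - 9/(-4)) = 120460075/12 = 10038339.58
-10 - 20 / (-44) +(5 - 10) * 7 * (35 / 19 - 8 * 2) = 101570 / 209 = 485.98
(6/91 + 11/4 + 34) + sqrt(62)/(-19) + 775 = 811.40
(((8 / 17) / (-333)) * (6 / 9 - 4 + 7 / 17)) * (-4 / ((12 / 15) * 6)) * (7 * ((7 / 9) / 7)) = -20860 / 7795197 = -0.00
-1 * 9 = -9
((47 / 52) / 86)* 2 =47 / 2236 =0.02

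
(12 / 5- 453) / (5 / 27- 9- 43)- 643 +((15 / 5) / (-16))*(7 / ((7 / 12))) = -17810771 / 27980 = -636.55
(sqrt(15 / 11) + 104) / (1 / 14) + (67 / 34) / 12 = 14 * sqrt(165) / 11 + 594115 / 408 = 1472.51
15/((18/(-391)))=-1955/6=-325.83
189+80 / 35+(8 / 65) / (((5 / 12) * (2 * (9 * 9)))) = 11749837 / 61425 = 191.29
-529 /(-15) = 35.27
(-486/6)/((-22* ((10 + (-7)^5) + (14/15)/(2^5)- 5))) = -9720/44357203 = -0.00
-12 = -12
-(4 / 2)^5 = -32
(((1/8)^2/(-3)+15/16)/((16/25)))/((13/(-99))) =-147675/13312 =-11.09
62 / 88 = 31 / 44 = 0.70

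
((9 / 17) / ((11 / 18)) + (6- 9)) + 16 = 2593 / 187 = 13.87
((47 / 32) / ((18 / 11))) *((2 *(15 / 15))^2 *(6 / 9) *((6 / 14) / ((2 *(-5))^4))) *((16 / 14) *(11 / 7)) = 5687 / 30870000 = 0.00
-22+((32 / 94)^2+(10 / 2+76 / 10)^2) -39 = 5405196 / 55225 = 97.88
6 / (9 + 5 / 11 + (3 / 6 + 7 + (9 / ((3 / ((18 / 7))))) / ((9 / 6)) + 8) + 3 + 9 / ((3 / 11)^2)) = 924 / 23731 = 0.04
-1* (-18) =18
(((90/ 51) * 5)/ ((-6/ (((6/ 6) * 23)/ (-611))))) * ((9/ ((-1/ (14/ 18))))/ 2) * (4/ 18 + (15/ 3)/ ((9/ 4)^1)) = -44275/ 93483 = -0.47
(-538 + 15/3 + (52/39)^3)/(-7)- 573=-93970/189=-497.20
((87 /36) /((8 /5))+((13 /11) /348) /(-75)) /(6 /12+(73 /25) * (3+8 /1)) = 3469021 /74921616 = 0.05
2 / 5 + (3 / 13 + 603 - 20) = 37936 / 65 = 583.63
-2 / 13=-0.15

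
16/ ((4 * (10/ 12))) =24/ 5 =4.80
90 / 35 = 18 / 7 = 2.57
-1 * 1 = -1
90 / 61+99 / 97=14769 / 5917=2.50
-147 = -147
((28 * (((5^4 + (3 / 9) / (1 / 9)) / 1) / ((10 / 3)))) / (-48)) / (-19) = 1099 / 190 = 5.78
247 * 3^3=6669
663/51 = 13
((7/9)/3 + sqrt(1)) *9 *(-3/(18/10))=-170/9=-18.89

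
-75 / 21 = -25 / 7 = -3.57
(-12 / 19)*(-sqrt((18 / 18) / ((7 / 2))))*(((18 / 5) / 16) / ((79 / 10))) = 27*sqrt(14) / 10507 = 0.01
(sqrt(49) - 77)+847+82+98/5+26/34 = 74746/85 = 879.36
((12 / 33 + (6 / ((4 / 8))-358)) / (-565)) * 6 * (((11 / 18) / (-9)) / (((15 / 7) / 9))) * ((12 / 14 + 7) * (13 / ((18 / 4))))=-23.76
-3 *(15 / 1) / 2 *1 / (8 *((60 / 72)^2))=-81 / 20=-4.05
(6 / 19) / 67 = 6 / 1273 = 0.00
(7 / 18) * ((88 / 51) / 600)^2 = 847 / 263351250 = 0.00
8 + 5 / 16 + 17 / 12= 467 / 48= 9.73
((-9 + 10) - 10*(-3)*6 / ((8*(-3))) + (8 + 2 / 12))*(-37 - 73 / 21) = -4250 / 63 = -67.46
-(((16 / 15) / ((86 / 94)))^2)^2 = -319794774016 / 173076800625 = -1.85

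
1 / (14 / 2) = 1 / 7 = 0.14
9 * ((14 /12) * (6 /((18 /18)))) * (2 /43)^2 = 252 /1849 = 0.14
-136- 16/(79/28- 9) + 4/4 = -22907/173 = -132.41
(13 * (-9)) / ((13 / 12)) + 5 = -103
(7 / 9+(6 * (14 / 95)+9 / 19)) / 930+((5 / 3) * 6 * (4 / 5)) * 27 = 85877113 / 397575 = 216.00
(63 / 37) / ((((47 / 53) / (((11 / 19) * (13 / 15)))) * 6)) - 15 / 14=-1053352 / 1156435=-0.91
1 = 1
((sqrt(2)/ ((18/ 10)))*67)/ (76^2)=335*sqrt(2)/ 51984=0.01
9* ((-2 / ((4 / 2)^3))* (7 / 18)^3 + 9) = 209609 / 2592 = 80.87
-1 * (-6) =6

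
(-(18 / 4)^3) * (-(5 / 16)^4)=455625 / 524288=0.87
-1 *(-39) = 39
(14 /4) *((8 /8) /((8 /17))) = 119 /16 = 7.44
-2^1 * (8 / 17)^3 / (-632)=128 / 388127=0.00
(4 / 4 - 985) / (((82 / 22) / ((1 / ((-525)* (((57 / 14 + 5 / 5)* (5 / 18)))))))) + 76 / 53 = 842404 / 470375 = 1.79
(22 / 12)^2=121 / 36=3.36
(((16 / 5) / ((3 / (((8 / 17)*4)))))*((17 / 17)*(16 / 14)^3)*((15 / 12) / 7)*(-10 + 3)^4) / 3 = 65536 / 153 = 428.34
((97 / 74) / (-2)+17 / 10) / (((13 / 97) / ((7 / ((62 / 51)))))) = 26768217 / 596440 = 44.88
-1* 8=-8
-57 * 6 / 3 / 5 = -114 / 5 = -22.80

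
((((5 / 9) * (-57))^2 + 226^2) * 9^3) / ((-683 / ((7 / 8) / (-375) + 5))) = -189738558999 / 683000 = -277801.70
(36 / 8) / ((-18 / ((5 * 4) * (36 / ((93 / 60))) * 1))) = -3600 / 31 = -116.13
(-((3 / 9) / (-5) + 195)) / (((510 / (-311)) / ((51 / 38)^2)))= 3864797 / 18050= 214.12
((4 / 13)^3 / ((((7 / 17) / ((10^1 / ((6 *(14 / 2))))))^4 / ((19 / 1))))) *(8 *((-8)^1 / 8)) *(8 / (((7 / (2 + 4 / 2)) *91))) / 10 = -1624984576000 / 653489822521809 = -0.00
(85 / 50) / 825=17 / 8250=0.00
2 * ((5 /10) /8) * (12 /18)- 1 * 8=-95 /12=-7.92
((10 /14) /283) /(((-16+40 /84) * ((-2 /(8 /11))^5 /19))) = 0.00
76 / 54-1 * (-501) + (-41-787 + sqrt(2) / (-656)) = -325.59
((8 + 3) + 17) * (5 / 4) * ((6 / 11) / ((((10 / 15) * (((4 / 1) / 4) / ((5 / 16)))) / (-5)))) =-7875 / 176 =-44.74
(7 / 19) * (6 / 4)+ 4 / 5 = 257 / 190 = 1.35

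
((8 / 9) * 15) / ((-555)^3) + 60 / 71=6154338932 / 7282635075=0.85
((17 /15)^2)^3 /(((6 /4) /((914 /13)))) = 44123476132 /444234375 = 99.32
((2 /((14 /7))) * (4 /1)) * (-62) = -248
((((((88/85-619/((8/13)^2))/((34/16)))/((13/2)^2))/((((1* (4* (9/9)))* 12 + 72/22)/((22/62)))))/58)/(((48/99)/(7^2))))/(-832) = 579555795357/2197735346094080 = 0.00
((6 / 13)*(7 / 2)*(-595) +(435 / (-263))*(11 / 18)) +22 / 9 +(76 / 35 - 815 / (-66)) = -11197631539 / 11846835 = -945.20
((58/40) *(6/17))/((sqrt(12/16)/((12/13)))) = 348 *sqrt(3)/1105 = 0.55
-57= -57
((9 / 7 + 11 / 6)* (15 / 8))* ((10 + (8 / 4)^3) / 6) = 17.54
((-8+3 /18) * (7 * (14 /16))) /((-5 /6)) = 2303 /40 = 57.58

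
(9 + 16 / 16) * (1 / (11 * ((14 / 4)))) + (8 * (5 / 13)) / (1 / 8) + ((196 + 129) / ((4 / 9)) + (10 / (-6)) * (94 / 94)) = 9062555 / 12012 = 754.46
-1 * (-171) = 171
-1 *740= -740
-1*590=-590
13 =13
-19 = -19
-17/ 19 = -0.89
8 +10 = 18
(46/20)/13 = 23/130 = 0.18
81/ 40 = 2.02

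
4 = 4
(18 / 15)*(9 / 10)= 1.08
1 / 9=0.11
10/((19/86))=45.26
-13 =-13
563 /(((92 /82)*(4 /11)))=253913 /184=1379.96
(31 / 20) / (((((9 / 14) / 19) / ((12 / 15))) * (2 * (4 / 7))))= 32.07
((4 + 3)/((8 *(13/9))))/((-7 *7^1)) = -0.01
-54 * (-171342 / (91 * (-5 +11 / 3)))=-6939351 / 91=-76256.60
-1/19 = -0.05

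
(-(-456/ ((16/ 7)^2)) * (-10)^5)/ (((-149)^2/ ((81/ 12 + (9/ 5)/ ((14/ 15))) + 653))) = -23100853125/ 88804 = -260133.02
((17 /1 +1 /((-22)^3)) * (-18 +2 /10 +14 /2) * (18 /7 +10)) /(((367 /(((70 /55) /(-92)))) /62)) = 60603822 /11234971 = 5.39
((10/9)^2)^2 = 10000/6561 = 1.52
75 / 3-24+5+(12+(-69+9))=-42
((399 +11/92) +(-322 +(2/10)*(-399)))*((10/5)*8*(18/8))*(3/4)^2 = -99873/1840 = -54.28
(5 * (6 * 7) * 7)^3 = 3176523000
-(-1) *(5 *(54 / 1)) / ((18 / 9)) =135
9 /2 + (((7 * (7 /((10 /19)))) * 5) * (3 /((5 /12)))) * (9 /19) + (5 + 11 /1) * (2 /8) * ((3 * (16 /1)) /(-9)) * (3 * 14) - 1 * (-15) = 7111 /10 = 711.10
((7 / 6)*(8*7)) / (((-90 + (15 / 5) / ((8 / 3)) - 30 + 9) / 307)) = -481376 / 2637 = -182.55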